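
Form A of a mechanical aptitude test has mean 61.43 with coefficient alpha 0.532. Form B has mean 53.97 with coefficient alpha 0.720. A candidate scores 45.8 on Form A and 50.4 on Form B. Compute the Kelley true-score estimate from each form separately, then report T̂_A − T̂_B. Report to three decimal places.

T̂_A = 0.532(45.8) + 0.468(61.43) = 53.11484
T̂_B = 0.720(50.4) + 0.280(53.97) = 51.39960
T̂_A − T̂_B = 1.71524

1.715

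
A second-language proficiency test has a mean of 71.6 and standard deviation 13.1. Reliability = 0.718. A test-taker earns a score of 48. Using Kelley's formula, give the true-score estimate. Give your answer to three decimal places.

54.655

Weight the observed score by reliability and the mean by (1 − reliability): T̂ = 0.718·48 + 0.282·71.6 = 34.464 + 20.1912 = 54.6552.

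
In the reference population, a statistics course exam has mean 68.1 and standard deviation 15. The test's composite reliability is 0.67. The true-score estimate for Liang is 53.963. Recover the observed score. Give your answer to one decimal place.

47.0

T̂ = ρX + (1 − ρ)μ  ⇒  X = (T̂ − (1 − ρ)μ) / ρ
X = (53.963 − 0.33 × 68.1) / 0.67 = (53.963 − 22.473) / 0.67 = 31.490 / 0.67 = 47.000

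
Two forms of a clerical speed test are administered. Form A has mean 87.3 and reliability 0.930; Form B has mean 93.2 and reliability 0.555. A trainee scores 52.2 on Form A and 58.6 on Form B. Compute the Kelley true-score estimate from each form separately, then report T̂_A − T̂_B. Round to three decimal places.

-19.340

T̂_A = 0.930(52.2) + 0.070(87.3) = 54.65700
T̂_B = 0.555(58.6) + 0.445(93.2) = 73.99700
T̂_A − T̂_B = -19.34000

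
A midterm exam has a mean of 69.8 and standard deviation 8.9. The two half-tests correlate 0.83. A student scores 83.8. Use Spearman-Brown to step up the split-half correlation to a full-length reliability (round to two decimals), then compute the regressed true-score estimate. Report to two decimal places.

Spearman-Brown: ρ = 2r/(1 + r) = 2(0.83)/(1 + 0.83) = 1.660/1.83 = 0.9071 → 0.91
T̂ = 0.91(83.8) + 0.09(69.8) = 76.258 + 6.282 = 82.540 → 82.54

82.54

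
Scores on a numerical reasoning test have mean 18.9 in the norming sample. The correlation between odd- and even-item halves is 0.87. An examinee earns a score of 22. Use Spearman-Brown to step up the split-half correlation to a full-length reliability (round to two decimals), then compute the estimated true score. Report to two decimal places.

21.78

Spearman-Brown: ρ = 2r/(1 + r) = 2(0.87)/(1 + 0.87) = 1.740/1.87 = 0.9305 → 0.93
T̂ = ρX + (1 − ρ)μ
  = 0.93 × 22 + 0.07 × 18.9
  = 20.46 + 1.323
  = 21.783
  ≈ 21.78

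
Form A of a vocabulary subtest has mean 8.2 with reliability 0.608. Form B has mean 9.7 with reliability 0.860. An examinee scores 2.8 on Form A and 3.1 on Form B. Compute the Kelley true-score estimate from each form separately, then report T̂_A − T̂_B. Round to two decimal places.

T̂_A = 0.608(2.8) + 0.392(8.2) = 4.9168
T̂_B = 0.860(3.1) + 0.140(9.7) = 4.0240
T̂_A − T̂_B = 0.8928

0.89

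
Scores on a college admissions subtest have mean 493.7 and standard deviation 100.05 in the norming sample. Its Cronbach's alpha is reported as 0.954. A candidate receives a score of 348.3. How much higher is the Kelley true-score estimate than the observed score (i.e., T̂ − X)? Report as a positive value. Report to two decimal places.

Regress the observed score toward the mean by the unreliability: T̂ = 0.954·348.3 + 0.046·493.7 = 332.2782 + 22.7102 = 354.9884.
T̂ − X = 354.988 − 348.3 = 6.688 → 6.69

6.69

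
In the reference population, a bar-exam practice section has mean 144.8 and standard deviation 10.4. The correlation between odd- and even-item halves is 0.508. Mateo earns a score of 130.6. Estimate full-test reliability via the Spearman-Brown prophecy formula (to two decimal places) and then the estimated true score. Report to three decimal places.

Spearman-Brown: ρ = 2r/(1 + r) = 2(0.508)/(1 + 0.508) = 1.0160/1.508 = 0.6737 → 0.67
Regress the observed score toward the mean by the unreliability: T̂ = 0.67·130.6 + 0.33·144.8 = 87.502 + 47.784 = 135.2860.

135.286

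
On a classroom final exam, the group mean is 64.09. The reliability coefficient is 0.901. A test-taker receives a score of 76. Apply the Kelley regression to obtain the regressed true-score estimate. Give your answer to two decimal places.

74.82

T̂ = ρX + (1 − ρ)μ
  = 0.901 × 76 + 0.099 × 64.09
  = 68.476 + 6.34491
  = 74.821
  ≈ 74.82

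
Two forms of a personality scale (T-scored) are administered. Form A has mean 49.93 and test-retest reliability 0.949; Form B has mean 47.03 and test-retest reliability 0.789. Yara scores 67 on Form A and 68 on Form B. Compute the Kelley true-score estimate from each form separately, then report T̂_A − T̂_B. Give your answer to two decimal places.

T̂_A = 0.949(67) + 0.051(49.93) = 66.1294
T̂_B = 0.789(68) + 0.211(47.03) = 63.5753
T̂_A − T̂_B = 2.5541

2.55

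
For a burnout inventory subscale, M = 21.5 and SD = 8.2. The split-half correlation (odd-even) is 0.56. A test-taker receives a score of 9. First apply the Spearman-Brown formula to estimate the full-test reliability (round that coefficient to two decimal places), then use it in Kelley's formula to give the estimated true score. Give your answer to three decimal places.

Spearman-Brown: ρ = 2r/(1 + r) = 2(0.56)/(1 + 0.56) = 1.120/1.56 = 0.7179 → 0.72
T̂ = 0.72(9) + 0.28(21.5) = 6.48 + 6.020 = 12.5000 → 12.500

12.500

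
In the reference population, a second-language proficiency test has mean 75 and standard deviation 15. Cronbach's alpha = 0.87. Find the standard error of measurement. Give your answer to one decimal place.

5.4

SEM = SD · √(1 − ρ) = 15 × √0.13 = 15 × 0.3606 = 5.408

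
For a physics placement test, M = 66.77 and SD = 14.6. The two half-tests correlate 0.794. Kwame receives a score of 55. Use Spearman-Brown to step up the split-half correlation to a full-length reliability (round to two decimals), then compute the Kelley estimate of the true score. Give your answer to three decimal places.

Spearman-Brown: ρ = 2r/(1 + r) = 2(0.794)/(1 + 0.794) = 1.5880/1.794 = 0.8852 → 0.89
T̂ = ρX + (1 − ρ)μ
  = 0.89 × 55 + 0.11 × 66.77
  = 48.95 + 7.3447
  = 56.2947
  ≈ 56.295

56.295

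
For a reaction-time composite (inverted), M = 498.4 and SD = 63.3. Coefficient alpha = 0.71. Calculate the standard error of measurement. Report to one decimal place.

SEM = SD · √(1 − ρ) = 63.3 × √0.29 = 63.3 × 0.5385 = 34.088

34.1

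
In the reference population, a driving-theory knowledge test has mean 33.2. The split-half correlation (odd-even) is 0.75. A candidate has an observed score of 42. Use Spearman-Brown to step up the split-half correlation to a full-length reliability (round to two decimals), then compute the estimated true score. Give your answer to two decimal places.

40.77

Spearman-Brown: ρ = 2r/(1 + r) = 2(0.75)/(1 + 0.75) = 1.500/1.75 = 0.8571 → 0.86
T̂ = 0.86(42) + 0.14(33.2) = 36.12 + 4.648 = 40.768 → 40.77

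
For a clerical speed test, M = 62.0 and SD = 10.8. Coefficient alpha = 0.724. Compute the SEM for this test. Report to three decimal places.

SEM = SD · √(1 − ρ) = 10.8 × √0.276 = 10.8 × 0.5254 = 5.6739

5.674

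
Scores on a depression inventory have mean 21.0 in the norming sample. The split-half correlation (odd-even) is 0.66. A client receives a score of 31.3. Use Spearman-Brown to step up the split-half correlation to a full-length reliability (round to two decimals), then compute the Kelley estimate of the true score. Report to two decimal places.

Spearman-Brown: ρ = 2r/(1 + r) = 2(0.66)/(1 + 0.66) = 1.320/1.66 = 0.7952 → 0.80
Regress the observed score toward the mean by the unreliability: T̂ = 0.80·31.3 + 0.20·21.0 = 25.040 + 4.200 = 29.240.

29.24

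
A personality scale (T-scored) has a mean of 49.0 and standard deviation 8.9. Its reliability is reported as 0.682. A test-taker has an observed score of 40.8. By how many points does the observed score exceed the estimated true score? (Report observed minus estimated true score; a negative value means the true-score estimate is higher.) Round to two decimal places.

-2.61

T̂ = 0.682(40.8) + 0.318(49.0) = 27.8256 + 15.5820 = 43.4076 → 43.408
X − T̂ = 40.8 − 43.408 = -2.608 → -2.61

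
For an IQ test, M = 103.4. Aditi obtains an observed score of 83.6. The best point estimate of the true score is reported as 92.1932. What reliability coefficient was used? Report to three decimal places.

T̂ = ρX + (1 − ρ)μ  ⇒  T̂ − μ = ρ(X − μ)
ρ = (T̂ − μ)/(X − μ) = (92.1932 − 103.4) / (83.6 − 103.4) = -11.2068 / -19.8 = 0.56600

0.566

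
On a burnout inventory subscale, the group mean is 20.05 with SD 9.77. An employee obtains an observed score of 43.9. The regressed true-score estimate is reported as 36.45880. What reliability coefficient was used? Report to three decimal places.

0.688

T̂ = ρX + (1 − ρ)μ  ⇒  T̂ − μ = ρ(X − μ)
ρ = (T̂ − μ)/(X − μ) = (36.45880 − 20.05) / (43.9 − 20.05) = 16.40880 / 23.85 = 0.68800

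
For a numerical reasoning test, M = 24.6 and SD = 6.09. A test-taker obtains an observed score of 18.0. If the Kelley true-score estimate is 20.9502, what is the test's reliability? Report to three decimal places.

0.553

T̂ = ρX + (1 − ρ)μ  ⇒  T̂ − μ = ρ(X − μ)
ρ = (T̂ − μ)/(X − μ) = (20.9502 − 24.6) / (18.0 − 24.6) = -3.6498 / -6.6 = 0.55300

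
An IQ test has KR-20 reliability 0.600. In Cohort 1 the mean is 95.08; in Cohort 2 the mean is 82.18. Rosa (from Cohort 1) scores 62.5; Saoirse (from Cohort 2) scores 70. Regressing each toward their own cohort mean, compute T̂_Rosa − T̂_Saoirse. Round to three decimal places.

0.660

T̂_Rosa = 0.600(62.5) + 0.400(95.08) = 75.53200
T̂_Saoirse = 0.600(70) + 0.400(82.18) = 74.87200
Difference = 75.53200 − 74.87200 = 0.66000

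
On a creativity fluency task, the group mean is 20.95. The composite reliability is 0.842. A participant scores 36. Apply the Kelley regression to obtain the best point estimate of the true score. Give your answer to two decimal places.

T̂ = 0.842(36) + 0.158(20.95) = 30.312 + 3.31010 = 33.622 → 33.62

33.62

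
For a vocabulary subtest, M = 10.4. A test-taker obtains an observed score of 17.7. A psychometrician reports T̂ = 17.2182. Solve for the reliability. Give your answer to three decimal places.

0.934

T̂ = ρX + (1 − ρ)μ  ⇒  T̂ − μ = ρ(X − μ)
ρ = (T̂ − μ)/(X − μ) = (17.2182 − 10.4) / (17.7 − 10.4) = 6.8182 / 7.3 = 0.93400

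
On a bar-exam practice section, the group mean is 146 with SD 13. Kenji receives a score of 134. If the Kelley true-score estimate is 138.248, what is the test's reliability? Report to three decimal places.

0.646

T̂ = ρX + (1 − ρ)μ  ⇒  T̂ − μ = ρ(X − μ)
ρ = (T̂ − μ)/(X − μ) = (138.248 − 146) / (134 − 146) = -7.752 / -12.0 = 0.64600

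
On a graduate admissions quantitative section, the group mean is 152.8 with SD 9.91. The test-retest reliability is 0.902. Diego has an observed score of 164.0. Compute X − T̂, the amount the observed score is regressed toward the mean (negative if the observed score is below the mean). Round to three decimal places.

T̂ = ρX + (1 − ρ)μ
  = 0.902 × 164.0 + 0.098 × 152.8
  = 147.9280 + 14.9744
  = 162.90240
  ≈ 162.9024
X − T̂ = 164.0 − 162.9024 = 1.0976 → 1.098

1.098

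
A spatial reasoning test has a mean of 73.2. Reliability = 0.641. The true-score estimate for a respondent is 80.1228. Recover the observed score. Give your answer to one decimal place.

T̂ = ρX + (1 − ρ)μ  ⇒  X = (T̂ − (1 − ρ)μ) / ρ
X = (80.1228 − 0.359 × 73.2) / 0.641 = (80.1228 − 26.2788) / 0.641 = 53.8440 / 0.641 = 84.000

84.0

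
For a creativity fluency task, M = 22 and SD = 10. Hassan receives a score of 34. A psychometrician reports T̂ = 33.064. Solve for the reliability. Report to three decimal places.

T̂ = ρX + (1 − ρ)μ  ⇒  T̂ − μ = ρ(X − μ)
ρ = (T̂ − μ)/(X − μ) = (33.064 − 22) / (34 − 22) = 11.064 / 12.0 = 0.92200

0.922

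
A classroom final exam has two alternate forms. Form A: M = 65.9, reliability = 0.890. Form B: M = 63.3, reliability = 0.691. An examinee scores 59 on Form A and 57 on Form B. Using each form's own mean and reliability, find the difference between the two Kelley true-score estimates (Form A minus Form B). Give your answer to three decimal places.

0.812

T̂_A = 0.890(59) + 0.110(65.9) = 59.75900
T̂_B = 0.691(57) + 0.309(63.3) = 58.94670
T̂_A − T̂_B = 0.81230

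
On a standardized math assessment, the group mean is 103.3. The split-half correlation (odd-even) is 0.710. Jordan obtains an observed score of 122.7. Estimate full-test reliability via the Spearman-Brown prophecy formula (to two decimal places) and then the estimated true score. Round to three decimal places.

Spearman-Brown: ρ = 2r/(1 + r) = 2(0.710)/(1 + 0.710) = 1.4200/1.710 = 0.8304 → 0.83
T̂ = ρX + (1 − ρ)μ
  = 0.83 × 122.7 + 0.17 × 103.3
  = 101.841 + 17.561
  = 119.4020
  ≈ 119.402

119.402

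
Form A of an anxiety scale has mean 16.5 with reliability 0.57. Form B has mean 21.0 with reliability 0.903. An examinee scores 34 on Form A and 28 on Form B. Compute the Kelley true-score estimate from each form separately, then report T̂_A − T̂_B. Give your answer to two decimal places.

-0.85

T̂_A = 0.57(34) + 0.43(16.5) = 26.4750
T̂_B = 0.903(28) + 0.097(21.0) = 27.3210
T̂_A − T̂_B = -0.8460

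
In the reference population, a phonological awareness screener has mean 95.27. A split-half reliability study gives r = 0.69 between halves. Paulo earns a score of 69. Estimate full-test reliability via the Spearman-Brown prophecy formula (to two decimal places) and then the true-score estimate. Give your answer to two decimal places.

73.73

Spearman-Brown: ρ = 2r/(1 + r) = 2(0.69)/(1 + 0.69) = 1.380/1.69 = 0.8166 → 0.82
T̂ = ρX + (1 − ρ)μ
  = 0.82 × 69 + 0.18 × 95.27
  = 56.58 + 17.1486
  = 73.729
  ≈ 73.73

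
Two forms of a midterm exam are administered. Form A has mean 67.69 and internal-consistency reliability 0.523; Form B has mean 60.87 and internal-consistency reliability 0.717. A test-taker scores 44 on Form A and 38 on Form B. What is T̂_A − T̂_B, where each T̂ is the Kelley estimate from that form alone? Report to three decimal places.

T̂_A = 0.523(44) + 0.477(67.69) = 55.30013
T̂_B = 0.717(38) + 0.283(60.87) = 44.47221
T̂_A − T̂_B = 10.82792

10.828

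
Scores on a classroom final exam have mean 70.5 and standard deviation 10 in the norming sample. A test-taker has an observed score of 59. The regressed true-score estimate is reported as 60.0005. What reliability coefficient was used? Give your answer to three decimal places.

T̂ = ρX + (1 − ρ)μ  ⇒  T̂ − μ = ρ(X − μ)
ρ = (T̂ − μ)/(X − μ) = (60.0005 − 70.5) / (59 − 70.5) = -10.4995 / -11.5 = 0.91300

0.913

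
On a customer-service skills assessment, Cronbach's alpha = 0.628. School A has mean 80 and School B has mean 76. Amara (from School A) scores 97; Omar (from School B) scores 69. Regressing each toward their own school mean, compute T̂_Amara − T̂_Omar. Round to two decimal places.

19.07

T̂_Amara = 0.628(97) + 0.372(80) = 90.6760
T̂_Omar = 0.628(69) + 0.372(76) = 71.6040
Difference = 90.6760 − 71.6040 = 19.0720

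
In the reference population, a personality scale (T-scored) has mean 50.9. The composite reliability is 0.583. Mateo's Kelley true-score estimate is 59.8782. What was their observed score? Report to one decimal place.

T̂ = ρX + (1 − ρ)μ  ⇒  X = (T̂ − (1 − ρ)μ) / ρ
X = (59.8782 − 0.417 × 50.9) / 0.583 = (59.8782 − 21.2253) / 0.583 = 38.6529 / 0.583 = 66.300

66.3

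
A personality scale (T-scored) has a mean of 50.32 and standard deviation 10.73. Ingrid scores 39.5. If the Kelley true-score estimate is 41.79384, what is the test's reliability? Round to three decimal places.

0.788

T̂ = ρX + (1 − ρ)μ  ⇒  T̂ − μ = ρ(X − μ)
ρ = (T̂ − μ)/(X − μ) = (41.79384 − 50.32) / (39.5 − 50.32) = -8.52616 / -10.82 = 0.78800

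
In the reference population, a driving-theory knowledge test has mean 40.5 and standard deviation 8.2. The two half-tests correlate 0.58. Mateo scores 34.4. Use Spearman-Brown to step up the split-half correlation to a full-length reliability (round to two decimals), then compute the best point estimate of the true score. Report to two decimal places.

Spearman-Brown: ρ = 2r/(1 + r) = 2(0.58)/(1 + 0.58) = 1.160/1.58 = 0.7342 → 0.73
T̂ = ρX + (1 − ρ)μ
  = 0.73 × 34.4 + 0.27 × 40.5
  = 25.112 + 10.935
  = 36.047
  ≈ 36.05

36.05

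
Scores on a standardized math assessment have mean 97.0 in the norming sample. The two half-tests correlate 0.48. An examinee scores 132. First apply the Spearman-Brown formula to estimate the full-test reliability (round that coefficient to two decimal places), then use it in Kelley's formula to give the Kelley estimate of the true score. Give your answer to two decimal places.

Spearman-Brown: ρ = 2r/(1 + r) = 2(0.48)/(1 + 0.48) = 0.960/1.48 = 0.6486 → 0.65
Kelley's formula gives T̂ = 0.65·132 + 0.35·97.0 = 85.80 + 33.950 = 119.750.

119.75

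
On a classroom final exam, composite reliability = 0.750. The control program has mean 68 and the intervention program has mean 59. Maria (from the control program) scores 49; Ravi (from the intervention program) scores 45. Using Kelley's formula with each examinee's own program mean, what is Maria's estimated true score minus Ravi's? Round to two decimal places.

T̂_Maria = 0.750(49) + 0.250(68) = 53.7500
T̂_Ravi = 0.750(45) + 0.250(59) = 48.5000
Difference = 53.7500 − 48.5000 = 5.2500

5.25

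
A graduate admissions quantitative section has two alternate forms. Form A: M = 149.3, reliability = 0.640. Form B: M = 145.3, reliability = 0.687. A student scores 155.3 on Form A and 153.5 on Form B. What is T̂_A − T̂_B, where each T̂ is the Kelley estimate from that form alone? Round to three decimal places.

T̂_A = 0.640(155.3) + 0.360(149.3) = 153.14000
T̂_B = 0.687(153.5) + 0.313(145.3) = 150.93340
T̂_A − T̂_B = 2.20660

2.207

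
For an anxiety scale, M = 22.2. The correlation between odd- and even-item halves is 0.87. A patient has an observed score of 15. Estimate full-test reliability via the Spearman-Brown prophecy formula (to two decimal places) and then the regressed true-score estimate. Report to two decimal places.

15.50

Spearman-Brown: ρ = 2r/(1 + r) = 2(0.87)/(1 + 0.87) = 1.740/1.87 = 0.9305 → 0.93
Weight the observed score by reliability and the mean by (1 − reliability): T̂ = 0.93·15 + 0.07·22.2 = 13.95 + 1.554 = 15.504.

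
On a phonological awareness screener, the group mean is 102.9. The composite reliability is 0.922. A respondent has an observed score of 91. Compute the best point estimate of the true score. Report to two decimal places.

T̂ = 0.922(91) + 0.078(102.9) = 83.902 + 8.0262 = 91.928 → 91.93

91.93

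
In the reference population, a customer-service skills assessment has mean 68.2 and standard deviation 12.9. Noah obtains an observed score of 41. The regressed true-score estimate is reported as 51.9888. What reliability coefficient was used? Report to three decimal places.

0.596

T̂ = ρX + (1 − ρ)μ  ⇒  T̂ − μ = ρ(X − μ)
ρ = (T̂ − μ)/(X − μ) = (51.9888 − 68.2) / (41 − 68.2) = -16.2112 / -27.2 = 0.59600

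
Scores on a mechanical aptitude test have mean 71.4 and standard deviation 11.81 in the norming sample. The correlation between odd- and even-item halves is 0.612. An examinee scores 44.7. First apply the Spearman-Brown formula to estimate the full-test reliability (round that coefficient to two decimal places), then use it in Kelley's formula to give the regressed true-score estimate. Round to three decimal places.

Spearman-Brown: ρ = 2r/(1 + r) = 2(0.612)/(1 + 0.612) = 1.2240/1.612 = 0.7593 → 0.76
Kelley's formula gives T̂ = 0.76·44.7 + 0.24·71.4 = 33.972 + 17.136 = 51.1080.

51.108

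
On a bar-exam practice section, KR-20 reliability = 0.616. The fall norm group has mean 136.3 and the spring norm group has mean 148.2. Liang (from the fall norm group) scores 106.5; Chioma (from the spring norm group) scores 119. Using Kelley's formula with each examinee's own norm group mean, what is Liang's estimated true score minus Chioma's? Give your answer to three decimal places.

-12.270

T̂_Liang = 0.616(106.5) + 0.384(136.3) = 117.94320
T̂_Chioma = 0.616(119) + 0.384(148.2) = 130.21280
Difference = 117.94320 − 130.21280 = -12.26960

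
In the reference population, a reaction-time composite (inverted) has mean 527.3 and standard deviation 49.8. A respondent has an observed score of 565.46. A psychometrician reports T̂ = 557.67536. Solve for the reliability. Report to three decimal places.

0.796

T̂ = ρX + (1 − ρ)μ  ⇒  T̂ − μ = ρ(X − μ)
ρ = (T̂ − μ)/(X − μ) = (557.67536 − 527.3) / (565.46 − 527.3) = 30.37536 / 38.16 = 0.79600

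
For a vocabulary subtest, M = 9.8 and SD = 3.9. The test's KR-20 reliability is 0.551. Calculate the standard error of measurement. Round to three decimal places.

2.613

SEM = SD · √(1 − ρ) = 3.9 × √0.449 = 3.9 × 0.6701 = 2.6133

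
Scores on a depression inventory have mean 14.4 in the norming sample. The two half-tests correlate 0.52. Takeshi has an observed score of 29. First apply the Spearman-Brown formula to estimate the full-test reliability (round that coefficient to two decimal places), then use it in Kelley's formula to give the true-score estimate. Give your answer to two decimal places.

Spearman-Brown: ρ = 2r/(1 + r) = 2(0.52)/(1 + 0.52) = 1.040/1.52 = 0.6842 → 0.68
T̂ = ρX + (1 − ρ)μ
  = 0.68 × 29 + 0.32 × 14.4
  = 19.72 + 4.608
  = 24.328
  ≈ 24.33

24.33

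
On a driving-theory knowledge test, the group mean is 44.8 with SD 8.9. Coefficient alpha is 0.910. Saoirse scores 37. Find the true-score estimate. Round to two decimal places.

37.70

T̂ = ρX + (1 − ρ)μ
  = 0.910 × 37 + 0.090 × 44.8
  = 33.670 + 4.0320
  = 37.702
  ≈ 37.70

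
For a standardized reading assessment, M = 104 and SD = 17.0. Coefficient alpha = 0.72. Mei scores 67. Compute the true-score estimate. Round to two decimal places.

77.36

T̂ = ρX + (1 − ρ)μ
  = 0.72 × 67 + 0.28 × 104
  = 48.24 + 29.12
  = 77.360
  ≈ 77.36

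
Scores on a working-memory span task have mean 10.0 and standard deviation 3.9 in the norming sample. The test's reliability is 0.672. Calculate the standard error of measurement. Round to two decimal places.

SEM = SD · √(1 − ρ) = 3.9 × √0.328 = 3.9 × 0.5727 = 2.234

2.23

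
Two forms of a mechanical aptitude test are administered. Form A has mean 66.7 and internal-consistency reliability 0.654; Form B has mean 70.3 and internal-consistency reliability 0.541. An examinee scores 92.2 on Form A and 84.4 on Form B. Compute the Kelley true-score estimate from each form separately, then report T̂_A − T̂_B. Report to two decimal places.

T̂_A = 0.654(92.2) + 0.346(66.7) = 83.3770
T̂_B = 0.541(84.4) + 0.459(70.3) = 77.9281
T̂_A − T̂_B = 5.4489

5.45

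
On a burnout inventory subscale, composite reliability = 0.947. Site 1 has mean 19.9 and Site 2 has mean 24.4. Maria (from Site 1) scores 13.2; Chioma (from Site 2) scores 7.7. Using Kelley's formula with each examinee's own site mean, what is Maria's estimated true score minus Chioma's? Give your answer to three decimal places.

T̂_Maria = 0.947(13.2) + 0.053(19.9) = 13.55510
T̂_Chioma = 0.947(7.7) + 0.053(24.4) = 8.58510
Difference = 13.55510 − 8.58510 = 4.97000

4.970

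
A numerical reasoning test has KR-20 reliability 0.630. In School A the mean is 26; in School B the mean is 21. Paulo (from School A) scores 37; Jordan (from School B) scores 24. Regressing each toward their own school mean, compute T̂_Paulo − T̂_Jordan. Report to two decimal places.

T̂_Paulo = 0.630(37) + 0.370(26) = 32.9300
T̂_Jordan = 0.630(24) + 0.370(21) = 22.8900
Difference = 32.9300 − 22.8900 = 10.0400

10.04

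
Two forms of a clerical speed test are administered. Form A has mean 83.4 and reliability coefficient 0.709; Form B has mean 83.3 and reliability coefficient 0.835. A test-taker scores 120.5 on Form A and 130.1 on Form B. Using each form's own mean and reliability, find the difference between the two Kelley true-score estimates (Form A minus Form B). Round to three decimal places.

-12.674

T̂_A = 0.709(120.5) + 0.291(83.4) = 109.70390
T̂_B = 0.835(130.1) + 0.165(83.3) = 122.37800
T̂_A − T̂_B = -12.67410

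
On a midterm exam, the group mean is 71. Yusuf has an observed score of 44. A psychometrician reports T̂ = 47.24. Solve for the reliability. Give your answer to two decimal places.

0.88

T̂ = ρX + (1 − ρ)μ  ⇒  T̂ − μ = ρ(X − μ)
ρ = (T̂ − μ)/(X − μ) = (47.24 − 71) / (44 − 71) = -23.76 / -27.0 = 0.8800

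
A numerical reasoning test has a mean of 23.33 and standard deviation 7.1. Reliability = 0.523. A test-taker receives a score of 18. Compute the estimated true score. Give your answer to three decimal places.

T̂ = 0.523(18) + 0.477(23.33) = 9.414 + 11.12841 = 20.5424 → 20.542

20.542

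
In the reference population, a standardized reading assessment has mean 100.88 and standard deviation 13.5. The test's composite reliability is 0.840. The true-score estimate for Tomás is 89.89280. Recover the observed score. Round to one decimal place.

87.8

T̂ = ρX + (1 − ρ)μ  ⇒  X = (T̂ − (1 − ρ)μ) / ρ
X = (89.89280 − 0.160 × 100.88) / 0.840 = (89.89280 − 16.14080) / 0.840 = 73.75200 / 0.840 = 87.800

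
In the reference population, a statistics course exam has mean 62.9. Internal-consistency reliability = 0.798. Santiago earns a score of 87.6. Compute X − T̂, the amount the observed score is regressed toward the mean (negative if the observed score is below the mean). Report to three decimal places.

T̂ = 0.798(87.6) + 0.202(62.9) = 69.9048 + 12.7058 = 82.61060 → 82.6106
X − T̂ = 87.6 − 82.6106 = 4.9894 → 4.989

4.989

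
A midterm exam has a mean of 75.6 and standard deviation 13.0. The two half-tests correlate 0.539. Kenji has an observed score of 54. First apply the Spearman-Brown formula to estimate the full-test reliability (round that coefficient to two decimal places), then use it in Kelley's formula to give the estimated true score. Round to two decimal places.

60.48

Spearman-Brown: ρ = 2r/(1 + r) = 2(0.539)/(1 + 0.539) = 1.0780/1.539 = 0.7005 → 0.70
T̂ = ρX + (1 − ρ)μ
  = 0.70 × 54 + 0.30 × 75.6
  = 37.80 + 22.680
  = 60.480
  ≈ 60.48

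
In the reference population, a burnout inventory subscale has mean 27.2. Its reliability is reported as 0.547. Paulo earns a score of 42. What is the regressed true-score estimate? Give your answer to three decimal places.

Weight the observed score by reliability and the mean by (1 − reliability): T̂ = 0.547·42 + 0.453·27.2 = 22.974 + 12.3216 = 35.2956.

35.296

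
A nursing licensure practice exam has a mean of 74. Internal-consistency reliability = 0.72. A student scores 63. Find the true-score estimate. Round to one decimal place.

66.1

T̂ = 0.72(63) + 0.28(74) = 45.36 + 20.72 = 66.08 → 66.1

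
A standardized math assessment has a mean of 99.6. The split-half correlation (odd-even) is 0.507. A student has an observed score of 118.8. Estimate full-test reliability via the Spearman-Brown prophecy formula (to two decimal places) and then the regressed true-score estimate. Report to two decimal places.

112.46

Spearman-Brown: ρ = 2r/(1 + r) = 2(0.507)/(1 + 0.507) = 1.0140/1.507 = 0.6729 → 0.67
T̂ = 0.67(118.8) + 0.33(99.6) = 79.596 + 32.868 = 112.464 → 112.46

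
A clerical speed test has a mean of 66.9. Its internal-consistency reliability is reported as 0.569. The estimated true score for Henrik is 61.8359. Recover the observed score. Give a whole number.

58

T̂ = ρX + (1 − ρ)μ  ⇒  X = (T̂ − (1 − ρ)μ) / ρ
X = (61.8359 − 0.431 × 66.9) / 0.569 = (61.8359 − 28.8339) / 0.569 = 33.0020 / 0.569 = 58.00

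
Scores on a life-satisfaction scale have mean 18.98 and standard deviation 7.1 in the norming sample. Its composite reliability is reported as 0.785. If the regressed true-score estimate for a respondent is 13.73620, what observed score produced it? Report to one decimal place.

T̂ = ρX + (1 − ρ)μ  ⇒  X = (T̂ − (1 − ρ)μ) / ρ
X = (13.73620 − 0.215 × 18.98) / 0.785 = (13.73620 − 4.08070) / 0.785 = 9.65550 / 0.785 = 12.300

12.3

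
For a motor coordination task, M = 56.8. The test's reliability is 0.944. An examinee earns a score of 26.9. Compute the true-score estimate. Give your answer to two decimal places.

T̂ = ρX + (1 − ρ)μ
  = 0.944 × 26.9 + 0.056 × 56.8
  = 25.3936 + 3.1808
  = 28.574
  ≈ 28.57

28.57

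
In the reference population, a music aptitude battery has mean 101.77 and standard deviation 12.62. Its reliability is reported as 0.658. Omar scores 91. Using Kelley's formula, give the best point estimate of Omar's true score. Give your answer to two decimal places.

94.68

Regress the observed score toward the mean by the unreliability: T̂ = 0.658·91 + 0.342·101.77 = 59.878 + 34.80534 = 94.683.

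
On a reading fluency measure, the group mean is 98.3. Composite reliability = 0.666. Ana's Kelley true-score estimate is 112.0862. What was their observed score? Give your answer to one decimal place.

119.0

T̂ = ρX + (1 − ρ)μ  ⇒  X = (T̂ − (1 − ρ)μ) / ρ
X = (112.0862 − 0.334 × 98.3) / 0.666 = (112.0862 − 32.8322) / 0.666 = 79.2540 / 0.666 = 119.000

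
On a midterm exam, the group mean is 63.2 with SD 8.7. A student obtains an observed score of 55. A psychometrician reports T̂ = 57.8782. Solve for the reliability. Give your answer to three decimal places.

0.649

T̂ = ρX + (1 − ρ)μ  ⇒  T̂ − μ = ρ(X − μ)
ρ = (T̂ − μ)/(X − μ) = (57.8782 − 63.2) / (55 − 63.2) = -5.3218 / -8.2 = 0.64900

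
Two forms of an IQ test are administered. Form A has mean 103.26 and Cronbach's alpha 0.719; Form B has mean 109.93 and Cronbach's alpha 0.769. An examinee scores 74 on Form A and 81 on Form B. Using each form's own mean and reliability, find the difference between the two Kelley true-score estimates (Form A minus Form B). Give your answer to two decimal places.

-5.46

T̂_A = 0.719(74) + 0.281(103.26) = 82.2221
T̂_B = 0.769(81) + 0.231(109.93) = 87.6828
T̂_A − T̂_B = -5.4608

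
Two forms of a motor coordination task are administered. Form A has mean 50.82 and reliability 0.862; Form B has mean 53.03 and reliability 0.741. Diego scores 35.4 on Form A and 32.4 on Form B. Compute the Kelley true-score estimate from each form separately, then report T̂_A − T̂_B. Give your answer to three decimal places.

T̂_A = 0.862(35.4) + 0.138(50.82) = 37.52796
T̂_B = 0.741(32.4) + 0.259(53.03) = 37.74317
T̂_A − T̂_B = -0.21521

-0.215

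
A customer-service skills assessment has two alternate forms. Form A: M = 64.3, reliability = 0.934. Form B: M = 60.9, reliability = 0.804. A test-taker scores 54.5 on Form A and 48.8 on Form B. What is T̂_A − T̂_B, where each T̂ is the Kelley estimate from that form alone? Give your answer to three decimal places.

T̂_A = 0.934(54.5) + 0.066(64.3) = 55.14680
T̂_B = 0.804(48.8) + 0.196(60.9) = 51.17160
T̂_A − T̂_B = 3.97520

3.975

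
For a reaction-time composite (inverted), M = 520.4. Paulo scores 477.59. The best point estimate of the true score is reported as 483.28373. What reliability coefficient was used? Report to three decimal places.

0.867

T̂ = ρX + (1 − ρ)μ  ⇒  T̂ − μ = ρ(X − μ)
ρ = (T̂ − μ)/(X − μ) = (483.28373 − 520.4) / (477.59 − 520.4) = -37.11627 / -42.81 = 0.86700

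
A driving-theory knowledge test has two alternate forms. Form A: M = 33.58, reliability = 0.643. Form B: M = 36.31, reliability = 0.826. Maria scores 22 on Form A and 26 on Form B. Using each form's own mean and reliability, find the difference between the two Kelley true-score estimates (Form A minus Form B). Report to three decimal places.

T̂_A = 0.643(22) + 0.357(33.58) = 26.13406
T̂_B = 0.826(26) + 0.174(36.31) = 27.79394
T̂_A − T̂_B = -1.65988

-1.660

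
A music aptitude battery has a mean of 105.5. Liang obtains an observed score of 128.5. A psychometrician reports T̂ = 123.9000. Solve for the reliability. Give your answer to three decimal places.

0.800

T̂ = ρX + (1 − ρ)μ  ⇒  T̂ − μ = ρ(X − μ)
ρ = (T̂ − μ)/(X − μ) = (123.9000 − 105.5) / (128.5 − 105.5) = 18.4000 / 23.0 = 0.80000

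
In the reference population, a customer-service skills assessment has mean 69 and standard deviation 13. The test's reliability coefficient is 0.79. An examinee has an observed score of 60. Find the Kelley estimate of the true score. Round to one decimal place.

61.9

T̂ = ρX + (1 − ρ)μ
  = 0.79 × 60 + 0.21 × 69
  = 47.40 + 14.49
  = 61.89
  ≈ 61.9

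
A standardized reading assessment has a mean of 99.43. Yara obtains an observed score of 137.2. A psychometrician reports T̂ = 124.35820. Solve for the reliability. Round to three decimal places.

T̂ = ρX + (1 − ρ)μ  ⇒  T̂ − μ = ρ(X − μ)
ρ = (T̂ − μ)/(X − μ) = (124.35820 − 99.43) / (137.2 − 99.43) = 24.92820 / 37.77 = 0.66000

0.660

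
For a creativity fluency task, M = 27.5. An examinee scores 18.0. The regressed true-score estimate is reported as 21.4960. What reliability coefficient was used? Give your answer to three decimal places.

T̂ = ρX + (1 − ρ)μ  ⇒  T̂ − μ = ρ(X − μ)
ρ = (T̂ − μ)/(X − μ) = (21.4960 − 27.5) / (18.0 − 27.5) = -6.0040 / -9.5 = 0.63200

0.632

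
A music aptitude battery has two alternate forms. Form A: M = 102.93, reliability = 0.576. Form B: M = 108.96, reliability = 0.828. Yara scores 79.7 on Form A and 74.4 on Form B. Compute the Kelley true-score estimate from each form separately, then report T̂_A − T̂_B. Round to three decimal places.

T̂_A = 0.576(79.7) + 0.424(102.93) = 89.54952
T̂_B = 0.828(74.4) + 0.172(108.96) = 80.34432
T̂_A − T̂_B = 9.20520

9.205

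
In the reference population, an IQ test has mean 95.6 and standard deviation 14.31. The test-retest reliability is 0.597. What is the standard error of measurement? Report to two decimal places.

SEM = SD · √(1 − ρ) = 14.31 × √0.403 = 14.31 × 0.6348 = 9.084

9.08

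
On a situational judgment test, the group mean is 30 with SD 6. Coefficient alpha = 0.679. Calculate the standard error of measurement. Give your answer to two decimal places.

SEM = SD · √(1 − ρ) = 6 × √0.321 = 6 × 0.5666 = 3.399

3.40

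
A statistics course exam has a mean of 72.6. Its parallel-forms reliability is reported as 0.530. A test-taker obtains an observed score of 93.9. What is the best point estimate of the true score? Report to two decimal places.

83.89

T̂ = ρX + (1 − ρ)μ
  = 0.530 × 93.9 + 0.470 × 72.6
  = 49.7670 + 34.1220
  = 83.889
  ≈ 83.89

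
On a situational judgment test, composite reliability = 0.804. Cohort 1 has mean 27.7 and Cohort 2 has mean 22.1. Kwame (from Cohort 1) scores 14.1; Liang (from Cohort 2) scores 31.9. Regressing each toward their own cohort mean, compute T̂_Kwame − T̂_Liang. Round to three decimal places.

T̂_Kwame = 0.804(14.1) + 0.196(27.7) = 16.76560
T̂_Liang = 0.804(31.9) + 0.196(22.1) = 29.97920
Difference = 16.76560 − 29.97920 = -13.21360

-13.214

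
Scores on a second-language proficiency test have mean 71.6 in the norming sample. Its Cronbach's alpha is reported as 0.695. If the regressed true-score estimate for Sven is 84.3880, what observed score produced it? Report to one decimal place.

T̂ = ρX + (1 − ρ)μ  ⇒  X = (T̂ − (1 − ρ)μ) / ρ
X = (84.3880 − 0.305 × 71.6) / 0.695 = (84.3880 − 21.8380) / 0.695 = 62.5500 / 0.695 = 90.000

90.0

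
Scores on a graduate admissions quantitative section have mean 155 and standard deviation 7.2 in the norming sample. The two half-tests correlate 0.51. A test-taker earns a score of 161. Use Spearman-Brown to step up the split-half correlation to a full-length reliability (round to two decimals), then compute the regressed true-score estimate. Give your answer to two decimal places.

159.08

Spearman-Brown: ρ = 2r/(1 + r) = 2(0.51)/(1 + 0.51) = 1.020/1.51 = 0.6755 → 0.68
T̂ = 0.68(161) + 0.32(155) = 109.48 + 49.60 = 159.080 → 159.08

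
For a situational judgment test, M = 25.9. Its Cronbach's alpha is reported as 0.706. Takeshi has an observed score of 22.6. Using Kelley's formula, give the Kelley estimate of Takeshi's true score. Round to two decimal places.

23.57

T̂ = ρX + (1 − ρ)μ
  = 0.706 × 22.6 + 0.294 × 25.9
  = 15.9556 + 7.6146
  = 23.570
  ≈ 23.57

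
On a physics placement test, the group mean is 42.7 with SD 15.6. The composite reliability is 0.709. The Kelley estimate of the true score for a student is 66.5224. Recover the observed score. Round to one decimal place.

T̂ = ρX + (1 − ρ)μ  ⇒  X = (T̂ − (1 − ρ)μ) / ρ
X = (66.5224 − 0.291 × 42.7) / 0.709 = (66.5224 − 12.4257) / 0.709 = 54.0967 / 0.709 = 76.300

76.3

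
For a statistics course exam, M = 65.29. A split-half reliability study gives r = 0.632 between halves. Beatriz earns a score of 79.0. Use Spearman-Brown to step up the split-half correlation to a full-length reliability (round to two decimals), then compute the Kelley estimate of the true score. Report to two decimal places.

75.85

Spearman-Brown: ρ = 2r/(1 + r) = 2(0.632)/(1 + 0.632) = 1.2640/1.632 = 0.7745 → 0.77
T̂ = 0.77(79.0) + 0.23(65.29) = 60.830 + 15.0167 = 75.847 → 75.85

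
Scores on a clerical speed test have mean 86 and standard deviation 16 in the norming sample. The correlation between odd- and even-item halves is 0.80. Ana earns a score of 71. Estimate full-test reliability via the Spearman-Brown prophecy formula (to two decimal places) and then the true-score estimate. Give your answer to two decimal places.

Spearman-Brown: ρ = 2r/(1 + r) = 2(0.80)/(1 + 0.80) = 1.600/1.80 = 0.8889 → 0.89
T̂ = 0.89(71) + 0.11(86) = 63.19 + 9.46 = 72.650 → 72.65

72.65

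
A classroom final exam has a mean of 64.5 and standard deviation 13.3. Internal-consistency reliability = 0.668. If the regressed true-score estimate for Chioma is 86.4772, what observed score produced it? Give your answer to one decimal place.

T̂ = ρX + (1 − ρ)μ  ⇒  X = (T̂ − (1 − ρ)μ) / ρ
X = (86.4772 − 0.332 × 64.5) / 0.668 = (86.4772 − 21.4140) / 0.668 = 65.0632 / 0.668 = 97.400

97.4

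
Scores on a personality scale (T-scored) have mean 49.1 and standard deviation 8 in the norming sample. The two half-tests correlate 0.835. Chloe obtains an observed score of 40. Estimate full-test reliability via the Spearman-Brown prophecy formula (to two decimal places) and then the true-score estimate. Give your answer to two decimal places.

40.82

Spearman-Brown: ρ = 2r/(1 + r) = 2(0.835)/(1 + 0.835) = 1.6700/1.835 = 0.9101 → 0.91
Kelley's formula gives T̂ = 0.91·40 + 0.09·49.1 = 36.40 + 4.419 = 40.819.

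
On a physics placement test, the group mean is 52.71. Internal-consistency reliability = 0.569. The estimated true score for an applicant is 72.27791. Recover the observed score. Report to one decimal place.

87.1

T̂ = ρX + (1 − ρ)μ  ⇒  X = (T̂ − (1 − ρ)μ) / ρ
X = (72.27791 − 0.431 × 52.71) / 0.569 = (72.27791 − 22.71801) / 0.569 = 49.55990 / 0.569 = 87.100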